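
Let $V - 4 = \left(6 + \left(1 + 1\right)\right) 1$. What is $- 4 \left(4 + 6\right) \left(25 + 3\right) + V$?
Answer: $-1108$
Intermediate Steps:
$V = 12$ ($V = 4 + \left(6 + \left(1 + 1\right)\right) 1 = 4 + \left(6 + 2\right) 1 = 4 + 8 \cdot 1 = 4 + 8 = 12$)
$- 4 \left(4 + 6\right) \left(25 + 3\right) + V = - 4 \left(4 + 6\right) \left(25 + 3\right) + 12 = \left(-4\right) 10 \cdot 28 + 12 = \left(-40\right) 28 + 12 = -1120 + 12 = -1108$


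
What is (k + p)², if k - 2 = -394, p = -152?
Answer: 295936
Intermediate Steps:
k = -392 (k = 2 - 394 = -392)
(k + p)² = (-392 - 152)² = (-544)² = 295936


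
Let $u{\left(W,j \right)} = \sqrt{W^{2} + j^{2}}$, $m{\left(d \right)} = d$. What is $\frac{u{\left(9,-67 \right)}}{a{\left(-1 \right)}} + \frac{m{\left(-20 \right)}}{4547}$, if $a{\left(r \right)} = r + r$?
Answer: $- \frac{20}{4547} - \frac{\sqrt{4570}}{2} \approx -33.805$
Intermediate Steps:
$a{\left(r \right)} = 2 r$
$\frac{u{\left(9,-67 \right)}}{a{\left(-1 \right)}} + \frac{m{\left(-20 \right)}}{4547} = \frac{\sqrt{9^{2} + \left(-67\right)^{2}}}{2 \left(-1\right)} - \frac{20}{4547} = \frac{\sqrt{81 + 4489}}{-2} - \frac{20}{4547} = \sqrt{4570} \left(- \frac{1}{2}\right) - \frac{20}{4547} = - \frac{\sqrt{4570}}{2} - \frac{20}{4547} = - \frac{20}{4547} - \frac{\sqrt{4570}}{2}$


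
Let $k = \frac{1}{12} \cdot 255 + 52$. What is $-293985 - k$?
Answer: $- \frac{1176233}{4} \approx -2.9406 \cdot 10^{5}$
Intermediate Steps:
$k = \frac{293}{4}$ ($k = \frac{1}{12} \cdot 255 + 52 = \frac{85}{4} + 52 = \frac{293}{4} \approx 73.25$)
$-293985 - k = -293985 - \frac{293}{4} = - \frac{1176233}{4}$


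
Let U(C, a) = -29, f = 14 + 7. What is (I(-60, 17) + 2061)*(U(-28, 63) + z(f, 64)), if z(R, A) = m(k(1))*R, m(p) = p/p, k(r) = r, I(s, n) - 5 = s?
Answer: -16048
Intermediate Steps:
f = 21
I(s, n) = 5 + s
m(p) = 1
z(R, A) = R (z(R, A) = 1*R = R)
(I(-60, 17) + 2061)*(U(-28, 63) + z(f, 64)) = ((5 - 60) + 2061)*(-29 + 21) = (-55 + 2061)*(-8) = 2006*(-8) = -16048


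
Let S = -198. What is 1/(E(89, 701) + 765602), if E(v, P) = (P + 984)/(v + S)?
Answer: 109/83448933 ≈ 1.3062e-6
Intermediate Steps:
E(v, P) = (984 + P)/(-198 + v) (E(v, P) = (P + 984)/(v - 198) = (984 + P)/(-198 + v))
1/(E(89, 701) + 765602) = 1/((984 + 701)/(-198 + 89) + 765602) = 1/(1685/(-109) + 765602) = 1/(-1/109*1685 + 765602) = 1/(-1685/109 + 765602) = 1/(83448933/109) = 109/83448933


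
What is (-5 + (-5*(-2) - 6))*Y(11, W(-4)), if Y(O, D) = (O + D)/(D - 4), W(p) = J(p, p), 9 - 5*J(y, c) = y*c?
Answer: 16/9 ≈ 1.7778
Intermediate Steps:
J(y, c) = 9/5 - c*y/5 (J(y, c) = 9/5 - y*c/5 = 9/5 - c*y/5)
W(p) = 9/5 - p²/5 (W(p) = 9/5 - p*p/5 = 9/5 - p²/5)
Y(O, D) = (D + O)/(-4 + D)
(-5 + (-5*(-2) - 6))*Y(11, W(-4)) = (-5 + (-5*(-2) - 6))*(((9/5 - ⅕*(-4)²) + 11)/(-4 + (9/5 - ⅕*(-4)²))) = (-5 + (10 - 6))*(((9/5 - ⅕*16) + 11)/(-4 + (9/5 - ⅕*16))) = (-5 + 4)*(((9/5 - 16/5) + 11)/(-4 + (9/5 - 16/5))) = -(-7/5 + 11)/(-4 - 7/5) = -48/((-27/5)*5) = -(-5)*48/(27*5) = -1*(-16/9) = 16/9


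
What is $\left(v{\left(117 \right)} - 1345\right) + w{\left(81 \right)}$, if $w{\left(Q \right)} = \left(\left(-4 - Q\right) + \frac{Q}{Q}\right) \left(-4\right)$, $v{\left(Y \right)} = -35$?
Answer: $-1044$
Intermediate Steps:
$w{\left(Q \right)} = 12 + 4 Q$ ($w{\left(Q \right)} = \left(\left(-4 - Q\right) + 1\right) \left(-4\right) = \left(-3 - Q\right) \left(-4\right) = 12 + 4 Q$)
$\left(v{\left(117 \right)} - 1345\right) + w{\left(81 \right)} = \left(-35 - 1345\right) + \left(12 + 4 \cdot 81\right) = -1380 + \left(12 + 324\right) = -1380 + 336 = -1044$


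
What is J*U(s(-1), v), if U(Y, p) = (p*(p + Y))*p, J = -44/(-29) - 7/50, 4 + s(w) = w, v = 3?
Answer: -17973/725 ≈ -24.790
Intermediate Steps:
s(w) = -4 + w
J = 1997/1450 (J = -44*(-1/29) - 7*1/50 = 44/29 - 7/50 = 1997/1450 ≈ 1.3772)
U(Y, p) = p²*(Y + p) (U(Y, p) = (p*(Y + p))*p = p²*(Y + p))
J*U(s(-1), v) = 1997*(3²*((-4 - 1) + 3))/1450 = 1997*(9*(-5 + 3))/1450 = 1997*(9*(-2))/1450 = (1997/1450)*(-18) = -17973/725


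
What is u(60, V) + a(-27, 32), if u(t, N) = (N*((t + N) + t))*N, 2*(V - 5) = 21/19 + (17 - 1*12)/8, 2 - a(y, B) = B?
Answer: 120798648487/28094464 ≈ 4299.7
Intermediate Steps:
a(y, B) = 2 - B
V = 1783/304 (V = 5 + (21/19 + (17 - 1*12)/8)/2 = 5 + (21*(1/19) + (17 - 12)*(⅛))/2 = 5 + (21/19 + 5*(⅛))/2 = 5 + (21/19 + 5/8)/2 = 5 + (½)*(263/152) = 5 + 263/304 = 1783/304 ≈ 5.8651)
u(t, N) = N²*(N + 2*t) (u(t, N) = (N*((N + t) + t))*N = (N*(N + 2*t))*N = N²*(N + 2*t))
u(60, V) + a(-27, 32) = (1783/304)²*(1783/304 + 2*60) + (2 - 1*32) = 3179089*(1783/304 + 120)/92416 + (2 - 32) = (3179089/92416)*(38263/304) - 30 = 121641482407/28094464 - 30 = 120798648487/28094464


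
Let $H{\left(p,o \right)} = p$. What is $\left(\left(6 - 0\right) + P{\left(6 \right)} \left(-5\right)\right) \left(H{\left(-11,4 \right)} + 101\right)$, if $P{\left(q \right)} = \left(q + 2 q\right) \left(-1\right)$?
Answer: $8640$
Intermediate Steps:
$P{\left(q \right)} = - 3 q$ ($P{\left(q \right)} = 3 q \left(-1\right) = - 3 q$)
$\left(\left(6 - 0\right) + P{\left(6 \right)} \left(-5\right)\right) \left(H{\left(-11,4 \right)} + 101\right) = \left(\left(6 - 0\right) + \left(-3\right) 6 \left(-5\right)\right) \left(-11 + 101\right) = \left(\left(6 + 0\right) - -90\right) 90 = \left(6 + 90\right) 90 = 96 \cdot 90 = 8640$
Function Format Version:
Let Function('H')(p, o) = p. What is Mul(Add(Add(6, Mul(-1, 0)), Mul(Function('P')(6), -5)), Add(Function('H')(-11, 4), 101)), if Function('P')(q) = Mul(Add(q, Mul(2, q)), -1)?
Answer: 8640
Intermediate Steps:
Function('P')(q) = Mul(-3, q) (Function('P')(q) = Mul(Mul(3, q), -1) = Mul(-3, q))
Mul(Add(Add(6, Mul(-1, 0)), Mul(Function('P')(6), -5)), Add(Function('H')(-11, 4), 101)) = Mul(Add(Add(6, Mul(-1, 0)), Mul(Mul(-3, 6), -5)), Add(-11, 101)) = Mul(Add(Add(6, 0), Mul(-18, -5)), 90) = Mul(Add(6, 90), 90) = Mul(96, 90) = 8640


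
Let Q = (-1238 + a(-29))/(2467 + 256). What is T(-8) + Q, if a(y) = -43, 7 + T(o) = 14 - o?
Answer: 5652/389 ≈ 14.530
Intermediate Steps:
T(o) = 7 - o (T(o) = -7 + (14 - o) = 7 - o)
Q = -183/389 (Q = (-1238 - 43)/(2467 + 256) = -1281/2723 = -1281*1/2723 = -183/389 ≈ -0.47044)
T(-8) + Q = (7 - 1*(-8)) - 183/389 = (7 + 8) - 183/389 = 15 - 183/389 = 5652/389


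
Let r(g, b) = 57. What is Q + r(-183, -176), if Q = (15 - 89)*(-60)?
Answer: 4497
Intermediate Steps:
Q = 4440 (Q = -74*(-60) = 4440)
Q + r(-183, -176) = 4440 + 57 = 4497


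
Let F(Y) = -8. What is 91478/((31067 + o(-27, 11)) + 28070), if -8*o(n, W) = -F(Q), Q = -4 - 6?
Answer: 45739/29568 ≈ 1.5469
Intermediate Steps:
Q = -10
o(n, W) = -1 (o(n, W) = -(-1)*(-8)/8 = -⅛*8 = -1)
91478/((31067 + o(-27, 11)) + 28070) = 91478/((31067 - 1) + 28070) = 91478/(31066 + 28070) = 91478/59136 = 91478*(1/59136) = 45739/29568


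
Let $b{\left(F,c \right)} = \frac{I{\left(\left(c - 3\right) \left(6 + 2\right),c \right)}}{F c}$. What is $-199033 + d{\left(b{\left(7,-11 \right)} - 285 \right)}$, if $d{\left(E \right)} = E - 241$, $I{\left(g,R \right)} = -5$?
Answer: $- \frac{15366038}{77} \approx -1.9956 \cdot 10^{5}$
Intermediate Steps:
$b{\left(F,c \right)} = - \frac{5}{F c}$
$d{\left(E \right)} = -241 + E$ ($d{\left(E \right)} = E - 241 = -241 + E$)
$-199033 + d{\left(b{\left(7,-11 \right)} - 285 \right)} = -199033 - \left(526 + \frac{5}{7 \left(-11\right)}\right) = -199033 - \left(526 - \frac{5}{77}\right) = -199033 + \left(-241 + \left(\frac{5}{77} - 285\right)\right) = -199033 - \frac{40497}{77} = - \frac{15366038}{77}$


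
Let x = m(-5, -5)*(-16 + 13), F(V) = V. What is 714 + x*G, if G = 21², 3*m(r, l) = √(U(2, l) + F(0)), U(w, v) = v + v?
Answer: 714 - 441*I*√10 ≈ 714.0 - 1394.6*I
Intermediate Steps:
U(w, v) = 2*v
m(r, l) = √2*√l/3 (m(r, l) = √(2*l + 0)/3 = √(2*l)/3 = (√2*√l)/3 = √2*√l/3)
x = -I*√10 (x = (√2*√(-5)/3)*(-16 + 13) = (√2*(I*√5)/3)*(-3) = (I*√10/3)*(-3) = -I*√10 ≈ -3.1623*I)
G = 441
714 + x*G = 714 - I*√10*441 = 714 - 441*I*√10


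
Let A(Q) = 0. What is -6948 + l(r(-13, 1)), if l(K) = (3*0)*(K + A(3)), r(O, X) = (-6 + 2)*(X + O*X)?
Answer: -6948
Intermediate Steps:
r(O, X) = -4*X - 4*O*X (r(O, X) = -4*(X + O*X) = -4*X - 4*O*X)
l(K) = 0 (l(K) = (3*0)*(K + 0) = 0*K = 0)
-6948 + l(r(-13, 1)) = -6948 + 0 = -6948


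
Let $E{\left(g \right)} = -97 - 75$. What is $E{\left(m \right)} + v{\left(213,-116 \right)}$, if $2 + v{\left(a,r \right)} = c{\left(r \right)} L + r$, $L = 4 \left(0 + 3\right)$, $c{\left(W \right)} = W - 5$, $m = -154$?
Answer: $-1742$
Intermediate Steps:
$c{\left(W \right)} = -5 + W$
$L = 12$ ($L = 4 \cdot 3 = 12$)
$E{\left(g \right)} = -172$
$v{\left(a,r \right)} = -62 + 13 r$ ($v{\left(a,r \right)} = -2 + \left(\left(-5 + r\right) 12 + r\right) = -2 + \left(\left(-60 + 12 r\right) + r\right) = -2 + \left(-60 + 13 r\right) = -62 + 13 r$)
$E{\left(m \right)} + v{\left(213,-116 \right)} = -172 + \left(-62 + 13 \left(-116\right)\right) = -172 - 1570 = -1742$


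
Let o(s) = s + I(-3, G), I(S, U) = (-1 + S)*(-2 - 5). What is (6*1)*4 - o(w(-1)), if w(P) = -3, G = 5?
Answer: -1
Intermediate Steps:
I(S, U) = 7 - 7*S (I(S, U) = (-1 + S)*(-7) = 7 - 7*S)
o(s) = 28 + s (o(s) = s + (7 - 7*(-3)) = s + (7 + 21) = s + 28 = 28 + s)
(6*1)*4 - o(w(-1)) = (6*1)*4 - (28 - 3) = 6*4 - 1*25 = 24 - 25 = -1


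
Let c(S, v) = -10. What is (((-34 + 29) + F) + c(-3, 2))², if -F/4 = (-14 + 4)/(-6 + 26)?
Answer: 169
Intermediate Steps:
F = 2 (F = -4*(-14 + 4)/(-6 + 26) = -(-40)/20 = -4*(-½) = 2)
(((-34 + 29) + F) + c(-3, 2))² = (((-34 + 29) + 2) - 10)² = ((-5 + 2) - 10)² = (-3 - 10)² = (-13)² = 169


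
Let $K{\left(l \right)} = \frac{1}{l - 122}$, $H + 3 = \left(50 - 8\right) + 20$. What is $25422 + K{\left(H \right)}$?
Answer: $\frac{1601585}{63} \approx 25422.0$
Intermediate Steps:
$H = 59$ ($H = -3 + \left(\left(50 - 8\right) + 20\right) = -3 + \left(42 + 20\right) = -3 + 62 = 59$)
$K{\left(l \right)} = \frac{1}{-122 + l}$
$25422 + K{\left(H \right)} = 25422 + \frac{1}{-122 + 59} = 25422 + \frac{1}{-63} = 25422 - \frac{1}{63} = \frac{1601585}{63}$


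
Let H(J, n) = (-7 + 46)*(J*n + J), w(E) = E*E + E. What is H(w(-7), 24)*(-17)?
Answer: -696150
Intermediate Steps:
w(E) = E + E² (w(E) = E² + E = E + E²)
H(J, n) = 39*J + 39*J*n (H(J, n) = 39*(J + J*n) = 39*J + 39*J*n)
H(w(-7), 24)*(-17) = (39*(-7*(1 - 7))*(1 + 24))*(-17) = (39*(-7*(-6))*25)*(-17) = (39*42*25)*(-17) = 40950*(-17) = -696150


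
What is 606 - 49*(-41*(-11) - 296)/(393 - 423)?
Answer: 5155/6 ≈ 859.17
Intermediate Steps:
606 - 49*(-41*(-11) - 296)/(393 - 423) = 606 - 49*(451 - 296)/(-30) = 606 - 7595*(-1)/30 = 606 - 49*(-31/6) = 606 + 1519/6 = 5155/6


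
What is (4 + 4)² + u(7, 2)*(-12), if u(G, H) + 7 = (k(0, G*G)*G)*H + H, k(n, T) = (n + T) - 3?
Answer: -7604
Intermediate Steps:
k(n, T) = -3 + T + n (k(n, T) = (T + n) - 3 = -3 + T + n)
u(G, H) = -7 + H + G*H*(-3 + G²) (u(G, H) = -7 + (((-3 + G*G + 0)*G)*H + H) = -7 + (((-3 + G² + 0)*G)*H + H) = -7 + (((-3 + G²)*G)*H + H) = -7 + ((G*(-3 + G²))*H + H) = -7 + (G*H*(-3 + G²) + H) = -7 + (H + G*H*(-3 + G²)) = -7 + H + G*H*(-3 + G²))
(4 + 4)² + u(7, 2)*(-12) = (4 + 4)² + (-7 + 2 + 7*2*(-3 + 7²))*(-12) = 8² + (-7 + 2 + 7*2*(-3 + 49))*(-12) = 64 + (-7 + 2 + 7*2*46)*(-12) = 64 + (-7 + 2 + 644)*(-12) = 64 + 639*(-12) = 64 - 7668 = -7604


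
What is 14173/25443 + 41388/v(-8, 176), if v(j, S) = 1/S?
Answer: 185334153757/25443 ≈ 7.2843e+6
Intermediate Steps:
14173/25443 + 41388/v(-8, 176) = 14173/25443 + 41388/(1/176) = 14173*(1/25443) + 41388/(1/176) = 14173/25443 + 41388*176 = 14173/25443 + 7284288 = 185334153757/25443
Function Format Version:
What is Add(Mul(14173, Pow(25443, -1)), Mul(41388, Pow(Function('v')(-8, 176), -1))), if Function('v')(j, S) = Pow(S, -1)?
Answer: Rational(185334153757, 25443) ≈ 7.2843e+6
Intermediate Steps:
Add(Mul(14173, Pow(25443, -1)), Mul(41388, Pow(Function('v')(-8, 176), -1))) = Add(Mul(14173, Pow(25443, -1)), Mul(41388, Pow(Pow(176, -1), -1))) = Add(Mul(14173, Rational(1, 25443)), Mul(41388, Pow(Rational(1, 176), -1))) = Add(Rational(14173, 25443), Mul(41388, 176)) = Add(Rational(14173, 25443), 7284288) = Rational(185334153757, 25443)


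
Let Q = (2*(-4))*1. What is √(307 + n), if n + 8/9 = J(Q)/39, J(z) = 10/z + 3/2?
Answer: √1862419/78 ≈ 17.496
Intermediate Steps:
Q = -8 (Q = -8*1 = -8)
J(z) = 3/2 + 10/z (J(z) = 10/z + 3*(½) = 10/z + 3/2 = 3/2 + 10/z)
n = -413/468 (n = -8/9 + (3/2 + 10/(-8))/39 = -8/9 + (3/2 + 10*(-⅛))*(1/39) = -8/9 + (3/2 - 5/4)*(1/39) = -8/9 + (¼)*(1/39) = -8/9 + 1/156 = -413/468 ≈ -0.88248)
√(307 + n) = √(307 - 413/468) = √(143263/468) = √1862419/78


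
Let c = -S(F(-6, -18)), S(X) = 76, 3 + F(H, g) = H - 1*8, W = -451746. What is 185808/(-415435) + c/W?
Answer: -41953223854/93835549755 ≈ -0.44709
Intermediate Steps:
F(H, g) = -11 + H (F(H, g) = -3 + (H - 1*8) = -3 + (H - 8) = -3 + (-8 + H) = -11 + H)
c = -76 (c = -1*76 = -76)
185808/(-415435) + c/W = 185808/(-415435) - 76/(-451746) = 185808*(-1/415435) - 76*(-1/451746) = -185808/415435 + 38/225873 = -41953223854/93835549755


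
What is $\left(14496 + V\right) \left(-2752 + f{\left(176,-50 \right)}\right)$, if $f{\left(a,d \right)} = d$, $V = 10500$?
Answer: $-70038792$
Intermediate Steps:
$\left(14496 + V\right) \left(-2752 + f{\left(176,-50 \right)}\right) = \left(14496 + 10500\right) \left(-2752 - 50\right) = 24996 \left(-2802\right) = -70038792$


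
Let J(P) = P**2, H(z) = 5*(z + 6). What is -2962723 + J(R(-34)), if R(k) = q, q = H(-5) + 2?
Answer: -2962674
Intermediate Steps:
H(z) = 30 + 5*z (H(z) = 5*(6 + z) = 30 + 5*z)
q = 7 (q = (30 + 5*(-5)) + 2 = (30 - 25) + 2 = 5 + 2 = 7)
R(k) = 7
-2962723 + J(R(-34)) = -2962723 + 7**2 = -2962723 + 49 = -2962674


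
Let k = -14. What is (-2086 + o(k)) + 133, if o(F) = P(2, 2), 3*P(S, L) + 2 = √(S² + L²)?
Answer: -5861/3 + 2*√2/3 ≈ -1952.7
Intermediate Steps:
P(S, L) = -⅔ + √(L² + S²)/3 (P(S, L) = -⅔ + √(S² + L²)/3 = -⅔ + √(L² + S²)/3)
o(F) = -⅔ + 2*√2/3 (o(F) = -⅔ + √(2² + 2²)/3 = -⅔ + √(4 + 4)/3 = -⅔ + √8/3 = -⅔ + (2*√2)/3 = -⅔ + 2*√2/3)
(-2086 + o(k)) + 133 = (-2086 + (-⅔ + 2*√2/3)) + 133 = (-6260/3 + 2*√2/3) + 133 = -5861/3 + 2*√2/3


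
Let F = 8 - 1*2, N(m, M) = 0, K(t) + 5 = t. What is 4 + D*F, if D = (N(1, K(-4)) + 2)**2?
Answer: 28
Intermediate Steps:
K(t) = -5 + t
D = 4 (D = (0 + 2)**2 = 2**2 = 4)
F = 6 (F = 8 - 2 = 6)
4 + D*F = 4 + 4*6 = 4 + 24 = 28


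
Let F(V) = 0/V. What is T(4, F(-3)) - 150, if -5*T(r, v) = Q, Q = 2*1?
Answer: -752/5 ≈ -150.40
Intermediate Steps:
F(V) = 0
Q = 2
T(r, v) = -2/5 (T(r, v) = -1/5*2 = -2/5)
T(4, F(-3)) - 150 = -2/5 - 150 = -752/5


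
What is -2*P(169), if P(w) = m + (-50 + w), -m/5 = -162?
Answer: -1858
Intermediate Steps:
m = 810 (m = -5*(-162) = 810)
P(w) = 760 + w (P(w) = 810 + (-50 + w) = 760 + w)
-2*P(169) = -2*(760 + 169) = -2*929 = -1858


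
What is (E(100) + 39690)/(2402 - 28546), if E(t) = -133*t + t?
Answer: -13245/13072 ≈ -1.0132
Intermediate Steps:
E(t) = -132*t
(E(100) + 39690)/(2402 - 28546) = (-132*100 + 39690)/(2402 - 28546) = (-13200 + 39690)/(-26144) = 26490*(-1/26144) = -13245/13072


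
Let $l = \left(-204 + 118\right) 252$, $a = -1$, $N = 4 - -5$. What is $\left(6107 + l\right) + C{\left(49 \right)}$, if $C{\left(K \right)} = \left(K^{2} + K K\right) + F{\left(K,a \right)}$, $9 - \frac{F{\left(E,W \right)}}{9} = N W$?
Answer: $-10601$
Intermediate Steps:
$N = 9$ ($N = 4 + 5 = 9$)
$l = -21672$ ($l = \left(-86\right) 252 = -21672$)
$F{\left(E,W \right)} = 81 - 81 W$ ($F{\left(E,W \right)} = 81 - 9 \cdot 9 W = 81 - 81 W$)
$C{\left(K \right)} = 162 + 2 K^{2}$ ($C{\left(K \right)} = \left(K^{2} + K K\right) + \left(81 - -81\right) = \left(K^{2} + K^{2}\right) + \left(81 + 81\right) = 2 K^{2} + 162 = 162 + 2 K^{2}$)
$\left(6107 + l\right) + C{\left(49 \right)} = \left(6107 - 21672\right) + \left(162 + 2 \cdot 49^{2}\right) = -15565 + \left(162 + 2 \cdot 2401\right) = -15565 + \left(162 + 4802\right) = -15565 + 4964 = -10601$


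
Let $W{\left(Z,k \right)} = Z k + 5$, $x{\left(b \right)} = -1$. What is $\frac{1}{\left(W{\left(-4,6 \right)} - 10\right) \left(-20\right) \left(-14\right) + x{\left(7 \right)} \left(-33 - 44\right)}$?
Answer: $- \frac{1}{8043} \approx -0.00012433$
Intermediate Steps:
$W{\left(Z,k \right)} = 5 + Z k$
$\frac{1}{\left(W{\left(-4,6 \right)} - 10\right) \left(-20\right) \left(-14\right) + x{\left(7 \right)} \left(-33 - 44\right)} = \frac{1}{\left(\left(5 - 24\right) - 10\right) \left(-20\right) \left(-14\right) - \left(-33 - 44\right)} = \frac{1}{\left(\left(5 - 24\right) - 10\right) \left(-20\right) \left(-14\right) - -77} = \frac{1}{\left(-19 - 10\right) \left(-20\right) \left(-14\right) + 77} = \frac{1}{\left(-29\right) \left(-20\right) \left(-14\right) + 77} = \frac{1}{580 \left(-14\right) + 77} = \frac{1}{-8120 + 77} = \frac{1}{-8043} = - \frac{1}{8043}$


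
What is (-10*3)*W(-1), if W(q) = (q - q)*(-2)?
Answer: 0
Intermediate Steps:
W(q) = 0 (W(q) = 0*(-2) = 0)
(-10*3)*W(-1) = -10*3*0 = -30*0 = 0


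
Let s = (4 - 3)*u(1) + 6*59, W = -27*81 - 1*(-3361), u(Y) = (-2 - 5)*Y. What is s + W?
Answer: 1521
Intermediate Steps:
u(Y) = -7*Y
W = 1174 (W = -2187 + 3361 = 1174)
s = 347 (s = (4 - 3)*(-7*1) + 6*59 = 1*(-7) + 354 = -7 + 354 = 347)
s + W = 347 + 1174 = 1521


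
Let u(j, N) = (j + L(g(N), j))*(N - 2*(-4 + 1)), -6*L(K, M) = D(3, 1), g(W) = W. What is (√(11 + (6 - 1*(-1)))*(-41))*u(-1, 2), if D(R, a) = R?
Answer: 1476*√2 ≈ 2087.4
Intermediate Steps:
L(K, M) = -½ (L(K, M) = -⅙*3 = -½)
u(j, N) = (6 + N)*(-½ + j) (u(j, N) = (j - ½)*(N - 2*(-4 + 1)) = (-½ + j)*(N - 2*(-3)) = (-½ + j)*(N + 6) = (-½ + j)*(6 + N) = (6 + N)*(-½ + j))
(√(11 + (6 - 1*(-1)))*(-41))*u(-1, 2) = (√(11 + (6 - 1*(-1)))*(-41))*(-3 + 6*(-1) - ½*2 + 2*(-1)) = (√(11 + (6 + 1))*(-41))*(-3 - 6 - 1 - 2) = (√(11 + 7)*(-41))*(-12) = (√18*(-41))*(-12) = ((3*√2)*(-41))*(-12) = -123*√2*(-12) = 1476*√2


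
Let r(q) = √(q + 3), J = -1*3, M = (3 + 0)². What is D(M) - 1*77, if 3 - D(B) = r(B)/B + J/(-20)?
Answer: -1483/20 - 2*√3/9 ≈ -74.535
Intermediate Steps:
M = 9 (M = 3² = 9)
J = -3
r(q) = √(3 + q)
D(B) = 57/20 - √(3 + B)/B (D(B) = 3 - (√(3 + B)/B - 3/(-20)) = 3 - (√(3 + B)/B - 3*(-1/20)) = 3 - (√(3 + B)/B + 3/20) = 3 - (3/20 + √(3 + B)/B) = 3 + (-3/20 - √(3 + B)/B) = 57/20 - √(3 + B)/B)
D(M) - 1*77 = (57/20 - 1*√(3 + 9)/9) - 1*77 = (57/20 - 1*⅑*√12) - 77 = (57/20 - 1*⅑*2*√3) - 77 = (57/20 - 2*√3/9) - 77 = -1483/20 - 2*√3/9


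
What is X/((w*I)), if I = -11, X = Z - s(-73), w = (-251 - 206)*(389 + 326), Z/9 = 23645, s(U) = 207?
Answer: 212598/3594305 ≈ 0.059149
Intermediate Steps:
Z = 212805 (Z = 9*23645 = 212805)
w = -326755 (w = -457*715 = -326755)
X = 212598 (X = 212805 - 1*207 = 212805 - 207 = 212598)
X/((w*I)) = 212598/((-326755*(-11))) = 212598/3594305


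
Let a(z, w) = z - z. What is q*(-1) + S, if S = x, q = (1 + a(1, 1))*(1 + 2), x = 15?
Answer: 12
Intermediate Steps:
a(z, w) = 0
q = 3 (q = (1 + 0)*(1 + 2) = 1*3 = 3)
S = 15
q*(-1) + S = 3*(-1) + 15 = -3 + 15 = 12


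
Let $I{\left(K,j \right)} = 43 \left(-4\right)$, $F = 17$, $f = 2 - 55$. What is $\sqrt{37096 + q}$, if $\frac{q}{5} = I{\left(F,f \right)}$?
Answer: $2 \sqrt{9059} \approx 190.36$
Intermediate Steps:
$f = -53$
$I{\left(K,j \right)} = -172$
$q = -860$ ($q = 5 \left(-172\right) = -860$)
$\sqrt{37096 + q} = \sqrt{37096 - 860} = \sqrt{36236} = 2 \sqrt{9059}$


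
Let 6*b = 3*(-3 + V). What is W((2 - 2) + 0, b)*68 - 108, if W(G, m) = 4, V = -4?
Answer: 164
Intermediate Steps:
b = -7/2 (b = (3*(-3 - 4))/6 = (3*(-7))/6 = (⅙)*(-21) = -7/2 ≈ -3.5000)
W((2 - 2) + 0, b)*68 - 108 = 4*68 - 108 = 272 - 108 = 164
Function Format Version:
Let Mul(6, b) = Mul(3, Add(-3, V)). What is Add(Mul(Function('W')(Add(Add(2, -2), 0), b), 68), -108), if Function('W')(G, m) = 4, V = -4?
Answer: 164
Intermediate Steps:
b = Rational(-7, 2) (b = Mul(Rational(1, 6), Mul(3, Add(-3, -4))) = Mul(Rational(1, 6), Mul(3, -7)) = Mul(Rational(1, 6), -21) = Rational(-7, 2) ≈ -3.5000)
Add(Mul(Function('W')(Add(Add(2, -2), 0), b), 68), -108) = Add(Mul(4, 68), -108) = Add(272, -108) = 164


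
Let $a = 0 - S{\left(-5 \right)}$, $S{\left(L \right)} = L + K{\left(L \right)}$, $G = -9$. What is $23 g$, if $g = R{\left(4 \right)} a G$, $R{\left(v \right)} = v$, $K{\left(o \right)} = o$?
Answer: $-8280$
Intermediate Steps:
$S{\left(L \right)} = 2 L$ ($S{\left(L \right)} = L + L = 2 L$)
$a = 10$ ($a = 0 - 2 \left(-5\right) = 0 - -10 = 0 + 10 = 10$)
$g = -360$ ($g = 4 \cdot 10 \left(-9\right) = 40 \left(-9\right) = -360$)
$23 g = 23 \left(-360\right) = -8280$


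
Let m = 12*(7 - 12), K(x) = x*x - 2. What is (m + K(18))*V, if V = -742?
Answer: -194404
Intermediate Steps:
K(x) = -2 + x² (K(x) = x² - 2 = -2 + x²)
m = -60 (m = 12*(-5) = -60)
(m + K(18))*V = (-60 + (-2 + 18²))*(-742) = (-60 + (-2 + 324))*(-742) = (-60 + 322)*(-742) = 262*(-742) = -194404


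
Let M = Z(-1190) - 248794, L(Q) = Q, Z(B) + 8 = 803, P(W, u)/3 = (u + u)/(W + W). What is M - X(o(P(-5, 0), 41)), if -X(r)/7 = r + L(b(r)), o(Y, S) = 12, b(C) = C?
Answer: -247831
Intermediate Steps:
P(W, u) = 3*u/W (P(W, u) = 3*((u + u)/(W + W)) = 3*((2*u)/((2*W))) = 3*((2*u)*(1/(2*W))) = 3*(u/W) = 3*u/W)
Z(B) = 795 (Z(B) = -8 + 803 = 795)
M = -247999 (M = 795 - 248794 = -247999)
X(r) = -14*r (X(r) = -7*(r + r) = -14*r)
M - X(o(P(-5, 0), 41)) = -247999 - (-14)*12 = -247999 - 1*(-168) = -247999 + 168 = -247831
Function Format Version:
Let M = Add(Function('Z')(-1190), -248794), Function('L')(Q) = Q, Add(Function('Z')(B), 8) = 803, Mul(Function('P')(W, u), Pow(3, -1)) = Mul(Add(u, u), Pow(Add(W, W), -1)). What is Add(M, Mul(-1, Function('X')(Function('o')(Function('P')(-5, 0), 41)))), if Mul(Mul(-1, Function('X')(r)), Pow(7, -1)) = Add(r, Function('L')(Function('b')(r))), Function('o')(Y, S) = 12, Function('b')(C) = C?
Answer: -247831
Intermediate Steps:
Function('P')(W, u) = Mul(3, u, Pow(W, -1)) (Function('P')(W, u) = Mul(3, Mul(Add(u, u), Pow(Add(W, W), -1))) = Mul(3, Mul(Mul(2, u), Pow(Mul(2, W), -1))) = Mul(3, Mul(Mul(2, u), Mul(Rational(1, 2), Pow(W, -1)))) = Mul(3, Mul(u, Pow(W, -1))) = Mul(3, u, Pow(W, -1)))
Function('Z')(B) = 795 (Function('Z')(B) = Add(-8, 803) = 795)
M = -247999 (M = Add(795, -248794) = -247999)
Function('X')(r) = Mul(-14, r) (Function('X')(r) = Mul(-7, Add(r, r)) = Mul(-7, Mul(2, r)) = Mul(-14, r))
Add(M, Mul(-1, Function('X')(Function('o')(Function('P')(-5, 0), 41)))) = Add(-247999, Mul(-1, Mul(-14, 12))) = Add(-247999, Mul(-1, -168)) = Add(-247999, 168) = -247831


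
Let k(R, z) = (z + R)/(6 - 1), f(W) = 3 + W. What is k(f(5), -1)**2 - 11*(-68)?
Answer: 18749/25 ≈ 749.96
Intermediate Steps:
k(R, z) = R/5 + z/5 (k(R, z) = (R + z)/5 = (R + z)*(1/5) = R/5 + z/5)
k(f(5), -1)**2 - 11*(-68) = ((3 + 5)/5 + (1/5)*(-1))**2 - 11*(-68) = ((1/5)*8 - 1/5)**2 + 748 = (8/5 - 1/5)**2 + 748 = (7/5)**2 + 748 = 49/25 + 748 = 18749/25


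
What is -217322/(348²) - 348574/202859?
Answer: -43149714647/12283518168 ≈ -3.5128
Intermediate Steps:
-217322/(348²) - 348574/202859 = -217322/121104 - 348574*1/202859 = -217322*1/121104 - 348574/202859 = -108661/60552 - 348574/202859 = -43149714647/12283518168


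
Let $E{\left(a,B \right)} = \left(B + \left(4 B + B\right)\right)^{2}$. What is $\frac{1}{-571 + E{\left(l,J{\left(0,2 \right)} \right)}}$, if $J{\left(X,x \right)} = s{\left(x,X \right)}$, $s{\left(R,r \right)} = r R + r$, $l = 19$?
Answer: $- \frac{1}{571} \approx -0.0017513$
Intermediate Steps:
$s{\left(R,r \right)} = r + R r$ ($s{\left(R,r \right)} = R r + r = r + R r$)
$J{\left(X,x \right)} = X \left(1 + x\right)$
$E{\left(a,B \right)} = 36 B^{2}$ ($E{\left(a,B \right)} = \left(B + 5 B\right)^{2} = \left(6 B\right)^{2} = 36 B^{2}$)
$\frac{1}{-571 + E{\left(l,J{\left(0,2 \right)} \right)}} = \frac{1}{-571 + 36 \left(0 \left(1 + 2\right)\right)^{2}} = \frac{1}{-571 + 36 \left(0 \cdot 3\right)^{2}} = \frac{1}{-571 + 36 \cdot 0^{2}} = \frac{1}{-571 + 36 \cdot 0} = \frac{1}{-571 + 0} = \frac{1}{-571} = - \frac{1}{571}$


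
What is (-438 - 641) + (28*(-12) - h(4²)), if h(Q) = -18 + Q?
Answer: -1413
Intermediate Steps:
(-438 - 641) + (28*(-12) - h(4²)) = (-438 - 641) + (28*(-12) - (-18 + 4²)) = -1079 + (-336 - (-18 + 16)) = -1079 + (-336 - 1*(-2)) = -1079 + (-336 + 2) = -1079 - 334 = -1413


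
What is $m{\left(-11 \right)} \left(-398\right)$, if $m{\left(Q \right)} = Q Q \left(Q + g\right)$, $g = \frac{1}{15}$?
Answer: $\frac{7897912}{15} \approx 5.2653 \cdot 10^{5}$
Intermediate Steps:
$g = \frac{1}{15} \approx 0.066667$
$m{\left(Q \right)} = Q^{2} \left(\frac{1}{15} + Q\right)$ ($m{\left(Q \right)} = Q Q \left(Q + \frac{1}{15}\right) = Q^{2} \left(\frac{1}{15} + Q\right)$)
$m{\left(-11 \right)} \left(-398\right) = \left(-11\right)^{2} \left(\frac{1}{15} - 11\right) \left(-398\right) = 121 \left(- \frac{164}{15}\right) \left(-398\right) = \left(- \frac{19844}{15}\right) \left(-398\right) = \frac{7897912}{15}$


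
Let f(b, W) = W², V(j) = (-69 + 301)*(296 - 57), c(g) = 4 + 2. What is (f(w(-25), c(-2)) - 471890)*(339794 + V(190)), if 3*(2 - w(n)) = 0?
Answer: -186496518668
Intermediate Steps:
c(g) = 6
w(n) = 2 (w(n) = 2 - ⅓*0 = 2 + 0 = 2)
V(j) = 55448 (V(j) = 232*239 = 55448)
(f(w(-25), c(-2)) - 471890)*(339794 + V(190)) = (6² - 471890)*(339794 + 55448) = (36 - 471890)*395242 = -471854*395242 = -186496518668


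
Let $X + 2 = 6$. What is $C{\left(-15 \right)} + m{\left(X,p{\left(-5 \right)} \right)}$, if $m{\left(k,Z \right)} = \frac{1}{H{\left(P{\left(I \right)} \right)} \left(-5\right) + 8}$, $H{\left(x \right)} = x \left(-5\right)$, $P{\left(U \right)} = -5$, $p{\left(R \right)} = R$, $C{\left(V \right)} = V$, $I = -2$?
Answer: $- \frac{1756}{117} \approx -15.009$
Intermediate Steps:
$X = 4$ ($X = -2 + 6 = 4$)
$H{\left(x \right)} = - 5 x$
$m{\left(k,Z \right)} = - \frac{1}{117}$ ($m{\left(k,Z \right)} = \frac{1}{\left(-5\right) \left(-5\right) \left(-5\right) + 8} = \frac{1}{25 \left(-5\right) + 8} = \frac{1}{-125 + 8} = \frac{1}{-117} = - \frac{1}{117}$)
$C{\left(-15 \right)} + m{\left(X,p{\left(-5 \right)} \right)} = -15 - \frac{1}{117} = - \frac{1756}{117}$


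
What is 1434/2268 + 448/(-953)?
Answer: 58423/360234 ≈ 0.16218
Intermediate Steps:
1434/2268 + 448/(-953) = 1434*(1/2268) + 448*(-1/953) = 239/378 - 448/953 = 58423/360234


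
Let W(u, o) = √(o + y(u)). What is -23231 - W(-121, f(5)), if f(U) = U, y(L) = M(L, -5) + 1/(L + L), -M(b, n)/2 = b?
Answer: -23231 - √119546/22 ≈ -23247.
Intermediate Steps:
M(b, n) = -2*b
y(L) = 1/(2*L) - 2*L (y(L) = -2*L + 1/(L + L) = -2*L + 1/(2*L) = 1/(2*L) - 2*L)
W(u, o) = √(o + 1/(2*u) - 2*u) (W(u, o) = √(o + (1/(2*u) - 2*u)) = √(o + 1/(2*u) - 2*u))
-23231 - W(-121, f(5)) = -23231 - √(-8*(-121) + 2/(-121) + 4*5)/2 = -23231 - √(968 + 2*(-1/121) + 20)/2 = -23231 - √(968 - 2/121 + 20)/2 = -23231 - √(119546/121)/2 = -23231 - √119546/11/2 = -23231 - √119546/22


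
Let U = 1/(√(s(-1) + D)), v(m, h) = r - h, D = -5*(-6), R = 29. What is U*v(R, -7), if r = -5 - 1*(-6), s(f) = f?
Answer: 8*√29/29 ≈ 1.4856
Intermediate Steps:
D = 30
r = 1 (r = -5 + 6 = 1)
v(m, h) = 1 - h
U = √29/29 (U = 1/(√(-1 + 30)) = 1/(√29) = √29/29 ≈ 0.18570)
U*v(R, -7) = (√29/29)*(1 - 1*(-7)) = (√29/29)*(1 + 7) = (√29/29)*8 = 8*√29/29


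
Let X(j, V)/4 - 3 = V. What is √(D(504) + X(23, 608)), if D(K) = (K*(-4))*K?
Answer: 2*I*√253405 ≈ 1006.8*I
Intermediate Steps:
X(j, V) = 12 + 4*V
D(K) = -4*K² (D(K) = (-4*K)*K = -4*K²)
√(D(504) + X(23, 608)) = √(-4*504² + (12 + 4*608)) = √(-4*254016 + (12 + 2432)) = √(-1016064 + 2444) = √(-1013620) = 2*I*√253405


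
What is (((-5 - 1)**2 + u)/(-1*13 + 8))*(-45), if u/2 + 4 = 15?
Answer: 522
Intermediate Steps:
u = 22 (u = -8 + 2*15 = -8 + 30 = 22)
(((-5 - 1)**2 + u)/(-1*13 + 8))*(-45) = (((-5 - 1)**2 + 22)/(-1*13 + 8))*(-45) = (((-6)**2 + 22)/(-13 + 8))*(-45) = ((36 + 22)/(-5))*(-45) = -1/5*58*(-45) = -58/5*(-45) = 522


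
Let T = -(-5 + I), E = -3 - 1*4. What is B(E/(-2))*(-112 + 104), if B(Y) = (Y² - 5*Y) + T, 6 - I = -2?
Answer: 66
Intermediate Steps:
I = 8 (I = 6 - 1*(-2) = 6 + 2 = 8)
E = -7 (E = -3 - 4 = -7)
T = -3 (T = -(-5 + 8) = -1*3 = -3)
B(Y) = -3 + Y² - 5*Y (B(Y) = (Y² - 5*Y) - 3 = -3 + Y² - 5*Y)
B(E/(-2))*(-112 + 104) = (-3 + (-7/(-2))² - (-35)/(-2))*(-112 + 104) = (-3 + (-7*(-½))² - (-35)*(-1)/2)*(-8) = (-3 + (7/2)² - 5*7/2)*(-8) = (-3 + 49/4 - 35/2)*(-8) = -33/4*(-8) = 66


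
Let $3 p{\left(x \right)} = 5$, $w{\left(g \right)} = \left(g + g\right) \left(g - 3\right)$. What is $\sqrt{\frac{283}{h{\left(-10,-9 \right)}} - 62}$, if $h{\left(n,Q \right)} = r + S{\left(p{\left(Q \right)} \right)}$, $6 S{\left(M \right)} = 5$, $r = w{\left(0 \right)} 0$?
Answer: $\frac{2 \sqrt{1735}}{5} \approx 16.661$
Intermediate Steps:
$w{\left(g \right)} = 2 g \left(-3 + g\right)$
$p{\left(x \right)} = \frac{5}{3}$ ($p{\left(x \right)} = \frac{1}{3} \cdot 5 = \frac{5}{3}$)
$r = 0$ ($r = 2 \cdot 0 \left(-3 + 0\right) 0 = 2 \cdot 0 \left(-3\right) 0 = 0 \cdot 0 = 0$)
$S{\left(M \right)} = \frac{5}{6}$ ($S{\left(M \right)} = \frac{1}{6} \cdot 5 = \frac{5}{6}$)
$h{\left(n,Q \right)} = \frac{5}{6}$ ($h{\left(n,Q \right)} = 0 + \frac{5}{6} = \frac{5}{6}$)
$\sqrt{\frac{283}{h{\left(-10,-9 \right)}} - 62} = \sqrt{\frac{283}{\frac{5}{6}} - 62} = \sqrt{283 \cdot \frac{6}{5} - 62} = \sqrt{\frac{1698}{5} - 62} = \sqrt{\frac{1388}{5}} = \frac{2 \sqrt{1735}}{5}$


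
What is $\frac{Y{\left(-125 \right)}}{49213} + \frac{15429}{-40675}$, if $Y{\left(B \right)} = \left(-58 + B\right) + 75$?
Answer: $- \frac{763700277}{2001738775} \approx -0.38152$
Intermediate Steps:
$Y{\left(B \right)} = 17 + B$
$\frac{Y{\left(-125 \right)}}{49213} + \frac{15429}{-40675} = \frac{17 - 125}{49213} + \frac{15429}{-40675} = \left(-108\right) \frac{1}{49213} + 15429 \left(- \frac{1}{40675}\right) = - \frac{108}{49213} - \frac{15429}{40675} = - \frac{763700277}{2001738775}$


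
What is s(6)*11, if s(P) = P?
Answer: 66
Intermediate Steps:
s(6)*11 = 6*11 = 66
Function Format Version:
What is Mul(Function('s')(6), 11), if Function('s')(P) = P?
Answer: 66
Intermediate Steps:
Mul(Function('s')(6), 11) = Mul(6, 11) = 66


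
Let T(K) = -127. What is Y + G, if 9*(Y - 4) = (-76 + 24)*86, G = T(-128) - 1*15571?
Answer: -145718/9 ≈ -16191.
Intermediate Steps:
G = -15698 (G = -127 - 1*15571 = -127 - 15571 = -15698)
Y = -4436/9 (Y = 4 + ((-76 + 24)*86)/9 = 4 + (-52*86)/9 = 4 + (1/9)*(-4472) = 4 - 4472/9 = -4436/9 ≈ -492.89)
Y + G = -4436/9 - 15698 = -145718/9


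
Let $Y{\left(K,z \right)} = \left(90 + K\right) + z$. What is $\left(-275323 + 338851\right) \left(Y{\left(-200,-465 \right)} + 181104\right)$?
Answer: $11468646312$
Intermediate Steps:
$Y{\left(K,z \right)} = 90 + K + z$
$\left(-275323 + 338851\right) \left(Y{\left(-200,-465 \right)} + 181104\right) = \left(-275323 + 338851\right) \left(\left(90 - 200 - 465\right) + 181104\right) = 63528 \left(-575 + 181104\right) = 63528 \cdot 180529 = 11468646312$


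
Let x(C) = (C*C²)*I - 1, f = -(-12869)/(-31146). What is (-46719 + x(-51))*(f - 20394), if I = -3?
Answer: -223104744566569/31146 ≈ -7.1632e+9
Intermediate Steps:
f = -12869/31146 (f = -(-12869)*(-1)/31146 = -1*12869/31146 = -12869/31146 ≈ -0.41318)
x(C) = -1 - 3*C³ (x(C) = (C*C²)*(-3) - 1 = C³*(-3) - 1 = -3*C³ - 1 = -1 - 3*C³)
(-46719 + x(-51))*(f - 20394) = (-46719 + (-1 - 3*(-51)³))*(-12869/31146 - 20394) = (-46719 + (-1 - 3*(-132651)))*(-635204393/31146) = (-46719 + (-1 + 397953))*(-635204393/31146) = (-46719 + 397952)*(-635204393/31146) = 351233*(-635204393/31146) = -223104744566569/31146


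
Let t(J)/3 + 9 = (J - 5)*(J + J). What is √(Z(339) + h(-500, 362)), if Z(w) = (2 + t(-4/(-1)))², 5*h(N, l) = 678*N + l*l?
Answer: 7*I*√19995/5 ≈ 197.97*I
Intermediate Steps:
t(J) = -27 + 6*J*(-5 + J) (t(J) = -27 + 3*((J - 5)*(J + J)) = -27 + 3*((-5 + J)*(2*J)) = -27 + 3*(2*J*(-5 + J)) = -27 + 6*J*(-5 + J))
h(N, l) = l²/5 + 678*N/5 (h(N, l) = (678*N + l*l)/5 = (678*N + l²)/5 = (l² + 678*N)/5 = l²/5 + 678*N/5)
Z(w) = 2401 (Z(w) = (2 + (-27 - (-120)/(-1) + 6*(-4/(-1))²))² = (2 + (-27 - (-120)*(-1) + 6*(-4*(-1))²))² = (2 + (-27 - 30*4 + 6*4²))² = (2 + (-27 - 120 + 6*16))² = (2 + (-27 - 120 + 96))² = (2 - 51)² = (-49)² = 2401)
√(Z(339) + h(-500, 362)) = √(2401 + ((⅕)*362² + (678/5)*(-500))) = √(2401 + ((⅕)*131044 - 67800)) = √(2401 + (131044/5 - 67800)) = √(2401 - 207956/5) = √(-195951/5) = 7*I*√19995/5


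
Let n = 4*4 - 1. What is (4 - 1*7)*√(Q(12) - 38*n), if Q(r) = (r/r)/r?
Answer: -I*√20517/2 ≈ -71.619*I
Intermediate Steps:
n = 15 (n = 16 - 1 = 15)
Q(r) = 1/r
(4 - 1*7)*√(Q(12) - 38*n) = (4 - 1*7)*√(1/12 - 38*15) = (4 - 7)*√(1/12 - 570) = -I*√20517/2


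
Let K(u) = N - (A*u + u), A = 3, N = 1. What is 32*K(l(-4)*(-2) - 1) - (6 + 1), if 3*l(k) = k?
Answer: -565/3 ≈ -188.33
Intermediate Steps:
l(k) = k/3
K(u) = 1 - 4*u (K(u) = 1 - (3*u + u) = 1 - 4*u)
32*K(l(-4)*(-2) - 1) - (6 + 1) = 32*(1 - 4*(((1/3)*(-4))*(-2) - 1)) - (6 + 1) = 32*(1 - 4*(-4/3*(-2) - 1)) - 1*7 = 32*(1 - 4*(8/3 - 1)) - 7 = 32*(1 - 4*5/3) - 7 = 32*(1 - 20/3) - 7 = 32*(-17/3) - 7 = -544/3 - 7 = -565/3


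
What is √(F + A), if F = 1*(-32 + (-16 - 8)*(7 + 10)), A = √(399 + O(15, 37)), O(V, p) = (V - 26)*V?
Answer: √(-440 + 3*√26) ≈ 20.608*I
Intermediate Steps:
O(V, p) = V*(-26 + V) (O(V, p) = (-26 + V)*V = V*(-26 + V))
A = 3*√26 (A = √(399 + 15*(-26 + 15)) = √(399 + 15*(-11)) = √(399 - 165) = √234 = 3*√26 ≈ 15.297)
F = -440 (F = 1*(-32 - 24*17) = 1*(-32 - 408) = 1*(-440) = -440)
√(F + A) = √(-440 + 3*√26)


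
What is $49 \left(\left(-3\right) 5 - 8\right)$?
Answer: $-1127$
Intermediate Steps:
$49 \left(\left(-3\right) 5 - 8\right) = 49 \left(-15 - 8\right) = 49 \left(-23\right) = -1127$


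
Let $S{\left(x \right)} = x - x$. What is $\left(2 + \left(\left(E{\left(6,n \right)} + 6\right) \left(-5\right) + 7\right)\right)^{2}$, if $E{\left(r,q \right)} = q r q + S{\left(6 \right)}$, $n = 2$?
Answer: $19881$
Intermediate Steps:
$S{\left(x \right)} = 0$
$E{\left(r,q \right)} = r q^{2}$ ($E{\left(r,q \right)} = q r q + 0 = r q^{2} + 0 = r q^{2}$)
$\left(2 + \left(\left(E{\left(6,n \right)} + 6\right) \left(-5\right) + 7\right)\right)^{2} = \left(2 + \left(\left(6 \cdot 2^{2} + 6\right) \left(-5\right) + 7\right)\right)^{2} = \left(2 + \left(\left(6 \cdot 4 + 6\right) \left(-5\right) + 7\right)\right)^{2} = \left(2 + \left(\left(24 + 6\right) \left(-5\right) + 7\right)\right)^{2} = \left(2 + \left(30 \left(-5\right) + 7\right)\right)^{2} = \left(2 + \left(-150 + 7\right)\right)^{2} = \left(2 - 143\right)^{2} = \left(-141\right)^{2} = 19881$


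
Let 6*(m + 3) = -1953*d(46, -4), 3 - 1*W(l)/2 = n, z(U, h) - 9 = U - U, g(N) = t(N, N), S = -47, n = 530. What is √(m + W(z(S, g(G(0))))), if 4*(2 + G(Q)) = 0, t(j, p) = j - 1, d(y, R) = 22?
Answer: I*√8218 ≈ 90.653*I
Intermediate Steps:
t(j, p) = -1 + j
G(Q) = -2 (G(Q) = -2 + (¼)*0 = -2 + 0 = -2)
g(N) = -1 + N
z(U, h) = 9 (z(U, h) = 9 + (U - U) = 9 + 0 = 9)
W(l) = -1054 (W(l) = 6 - 2*530 = 6 - 1060 = -1054)
m = -7164 (m = -3 + (-1953*22)/6 = -3 + (⅙)*(-42966) = -3 - 7161 = -7164)
√(m + W(z(S, g(G(0))))) = √(-7164 - 1054) = √(-8218) = I*√8218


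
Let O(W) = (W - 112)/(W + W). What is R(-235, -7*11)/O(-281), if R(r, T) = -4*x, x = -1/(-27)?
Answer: -2248/10611 ≈ -0.21186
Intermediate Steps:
x = 1/27 (x = -1*(-1/27) = 1/27 ≈ 0.037037)
O(W) = (-112 + W)/(2*W) (O(W) = (-112 + W)/((2*W)) = (-112 + W)*(1/(2*W)) = (-112 + W)/(2*W))
R(r, T) = -4/27 (R(r, T) = -4*1/27 = -4/27)
R(-235, -7*11)/O(-281) = -4*(-562/(-112 - 281))/27 = -4/(27*((1/2)*(-1/281)*(-393))) = -4/(27*393/562) = -4/27*562/393 = -2248/10611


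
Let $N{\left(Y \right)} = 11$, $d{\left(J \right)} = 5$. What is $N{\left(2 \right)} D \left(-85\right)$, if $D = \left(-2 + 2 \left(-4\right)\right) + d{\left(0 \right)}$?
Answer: $4675$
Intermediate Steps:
$D = -5$ ($D = \left(-2 + 2 \left(-4\right)\right) + 5 = \left(-2 - 8\right) + 5 = -10 + 5 = -5$)
$N{\left(2 \right)} D \left(-85\right) = 11 \left(-5\right) \left(-85\right) = \left(-55\right) \left(-85\right) = 4675$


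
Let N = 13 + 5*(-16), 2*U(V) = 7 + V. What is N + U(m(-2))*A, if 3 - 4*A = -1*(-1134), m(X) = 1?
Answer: -1198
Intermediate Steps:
U(V) = 7/2 + V/2 (U(V) = (7 + V)/2 = 7/2 + V/2)
N = -67 (N = 13 - 80 = -67)
A = -1131/4 (A = ¾ - (-1)*(-1134)/4 = ¾ - ¼*1134 = ¾ - 567/2 = -1131/4 ≈ -282.75)
N + U(m(-2))*A = -67 + (7/2 + (½)*1)*(-1131/4) = -67 + (7/2 + ½)*(-1131/4) = -67 + 4*(-1131/4) = -67 - 1131 = -1198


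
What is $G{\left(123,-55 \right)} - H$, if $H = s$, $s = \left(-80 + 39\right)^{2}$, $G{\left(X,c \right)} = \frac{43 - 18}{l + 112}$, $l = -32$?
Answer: $- \frac{26891}{16} \approx -1680.7$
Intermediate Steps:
$G{\left(X,c \right)} = \frac{5}{16}$ ($G{\left(X,c \right)} = \frac{43 - 18}{-32 + 112} = \frac{25}{80} = 25 \cdot \frac{1}{80} = \frac{5}{16}$)
$s = 1681$ ($s = \left(-41\right)^{2} = 1681$)
$H = 1681$
$G{\left(123,-55 \right)} - H = \frac{5}{16} - 1681 = - \frac{26891}{16}$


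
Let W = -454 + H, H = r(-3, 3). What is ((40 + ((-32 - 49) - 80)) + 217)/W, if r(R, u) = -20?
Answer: -16/79 ≈ -0.20253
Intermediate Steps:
H = -20
W = -474 (W = -454 - 20 = -474)
((40 + ((-32 - 49) - 80)) + 217)/W = ((40 + ((-32 - 49) - 80)) + 217)/(-474) = ((40 + (-81 - 80)) + 217)*(-1/474) = ((40 - 161) + 217)*(-1/474) = (-121 + 217)*(-1/474) = 96*(-1/474) = -16/79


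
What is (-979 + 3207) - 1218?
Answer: 1010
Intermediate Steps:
(-979 + 3207) - 1218 = 2228 - 1218 = 1010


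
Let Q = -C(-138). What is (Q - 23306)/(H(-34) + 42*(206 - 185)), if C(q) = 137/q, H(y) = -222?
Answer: -3216091/91080 ≈ -35.311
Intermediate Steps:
Q = 137/138 (Q = -137/(-138) = -137*(-1)/138 = -1*(-137/138) = 137/138 ≈ 0.99275)
(Q - 23306)/(H(-34) + 42*(206 - 185)) = (137/138 - 23306)/(-222 + 42*(206 - 185)) = -3216091/(138*(-222 + 42*21)) = -3216091/(138*(-222 + 882)) = -3216091/138/660 = -3216091/138*1/660 = -3216091/91080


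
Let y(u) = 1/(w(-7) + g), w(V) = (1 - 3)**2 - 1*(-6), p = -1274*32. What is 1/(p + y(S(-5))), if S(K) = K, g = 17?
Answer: -27/1100735 ≈ -2.4529e-5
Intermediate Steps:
p = -40768
w(V) = 10 (w(V) = (-2)**2 + 6 = 4 + 6 = 10)
y(u) = 1/27 (y(u) = 1/(10 + 17) = 1/27)
1/(p + y(S(-5))) = 1/(-40768 + 1/27) = 1/(-1100735/27) = -27/1100735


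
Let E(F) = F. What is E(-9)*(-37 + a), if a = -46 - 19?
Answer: 918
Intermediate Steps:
a = -65
E(-9)*(-37 + a) = -9*(-37 - 65) = -9*(-102) = 918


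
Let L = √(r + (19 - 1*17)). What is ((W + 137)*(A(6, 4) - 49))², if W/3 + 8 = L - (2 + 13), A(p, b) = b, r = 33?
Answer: 10001475 + 826200*√35 ≈ 1.4889e+7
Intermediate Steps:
L = √35 (L = √(33 + (19 - 1*17)) = √(33 + (19 - 17)) = √(33 + 2) = √35 ≈ 5.9161)
W = -69 + 3*√35 (W = -24 + 3*(√35 - (2 + 13)) = -24 + 3*(√35 - 1*15) = -24 + 3*(√35 - 15) = -24 + 3*(-15 + √35) = -24 + (-45 + 3*√35) = -69 + 3*√35 ≈ -51.252)
((W + 137)*(A(6, 4) - 49))² = (((-69 + 3*√35) + 137)*(4 - 49))² = ((68 + 3*√35)*(-45))² = (-3060 - 135*√35)²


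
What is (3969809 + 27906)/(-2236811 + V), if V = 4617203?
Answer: 3997715/2380392 ≈ 1.6794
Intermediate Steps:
(3969809 + 27906)/(-2236811 + V) = (3969809 + 27906)/(-2236811 + 4617203) = 3997715/2380392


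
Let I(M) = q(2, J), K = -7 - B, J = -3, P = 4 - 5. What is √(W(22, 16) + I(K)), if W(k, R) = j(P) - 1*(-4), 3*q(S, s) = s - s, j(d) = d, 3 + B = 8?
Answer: √3 ≈ 1.7320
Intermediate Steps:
P = -1
B = 5 (B = -3 + 8 = 5)
q(S, s) = 0 (q(S, s) = (s - s)/3 = (⅓)*0 = 0)
W(k, R) = 3 (W(k, R) = -1 - 1*(-4) = -1 + 4 = 3)
K = -12 (K = -7 - 1*5 = -7 - 5 = -12)
I(M) = 0
√(W(22, 16) + I(K)) = √(3 + 0) = √3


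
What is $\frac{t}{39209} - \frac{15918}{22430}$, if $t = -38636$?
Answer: $- \frac{745367171}{439728935} \approx -1.6951$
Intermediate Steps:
$\frac{t}{39209} - \frac{15918}{22430} = - \frac{38636}{39209} - \frac{15918}{22430} = \left(-38636\right) \frac{1}{39209} - \frac{7959}{11215} = - \frac{38636}{39209} - \frac{7959}{11215} = - \frac{745367171}{439728935}$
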